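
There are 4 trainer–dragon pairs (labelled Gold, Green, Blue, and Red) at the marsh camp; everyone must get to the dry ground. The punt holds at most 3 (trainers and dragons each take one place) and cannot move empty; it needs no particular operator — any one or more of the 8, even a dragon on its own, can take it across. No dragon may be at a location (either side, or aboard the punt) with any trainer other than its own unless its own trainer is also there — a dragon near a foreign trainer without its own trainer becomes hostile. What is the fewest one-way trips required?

Counting alone: each trip to the dry ground takes at most 3 across and each return brings at least 1 back, so after t trips out (and t−1 returns) at most 3t − (t−1) of the 8 are across; that first reaches 8 at t = 4, so at least 7 crossings are needed.
The safety rule pushes this higher. Following every safe sequence of crossings, the most of the 8 that can be at the dry ground as the punt arrives there on crossing 7 is 7 — never all 8.
So no plan with fewer than 9 crossings exists, and this one achieves 9:
1. dragon Gold and trainer Gold cross → the dry ground.
2. trainer Gold crosses ← the marsh camp.
3. dragon Green, trainer Gold, and trainer Green cross → the dry ground.
4. dragon Gold and trainer Gold cross ← the marsh camp.
5. trainer Blue, trainer Gold, and trainer Red cross → the dry ground.
6. dragon Green crosses ← the marsh camp.
7. dragon Gold and dragon Green cross → the dry ground.
8. dragon Gold crosses ← the marsh camp.
9. dragon Blue, dragon Gold, and dragon Red cross → the dry ground.

9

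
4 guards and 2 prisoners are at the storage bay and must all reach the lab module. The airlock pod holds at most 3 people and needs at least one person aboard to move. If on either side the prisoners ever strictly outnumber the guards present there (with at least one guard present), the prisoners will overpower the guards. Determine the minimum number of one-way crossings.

5

Counting alone: each trip to the lab module takes at most 3 across and each return brings at least 1 back, so after t trips out (and t−1 returns) at most 3t − (t−1) of the 6 are across; that first reaches 6 at t = 3, so at least 5 crossings are needed.
The plan below uses exactly 5 crossings, so it is optimal:
1. 2 prisoners → the lab module.  (the storage bay: 4G 0P; the lab module: 0G 2P)
2. 1 prisoner ← the storage bay.  (the storage bay: 4G 1P; the lab module: 0G 1P)
3. 2 guards and 1 prisoner → the lab module.  (the storage bay: 2G 0P; the lab module: 2G 2P)
4. 1 prisoner ← the storage bay.  (the storage bay: 2G 1P; the lab module: 2G 1P)
5. 2 guards and 1 prisoner → the lab module.  (the storage bay: 0G 0P; the lab module: 4G 2P)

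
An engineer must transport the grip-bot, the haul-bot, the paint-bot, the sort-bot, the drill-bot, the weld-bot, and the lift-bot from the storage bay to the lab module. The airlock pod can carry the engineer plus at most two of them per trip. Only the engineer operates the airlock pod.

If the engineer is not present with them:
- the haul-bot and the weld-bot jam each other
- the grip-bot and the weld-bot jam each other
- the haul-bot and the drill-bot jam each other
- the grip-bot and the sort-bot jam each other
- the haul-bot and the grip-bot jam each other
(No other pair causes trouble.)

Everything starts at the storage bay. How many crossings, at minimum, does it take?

11

Counting alone: the engineer can take at most 2 across per trip to the lab module, so moving all 7 needs at least 4 loaded trips out, with a return between consecutive ones — at least 7 crossings.
The safety rule pushes this higher. Following every safe sequence of crossings, the most of the 7 that can be at the lab module as the airlock pod arrives there on crossings 7, 9 is 5, 6 respectively — never all 7.
So no plan with fewer than 11 crossings exists, and this one achieves 11:
1. Engineer goes to the lab module with the grip-bot and the haul-bot.  [the storage bay: the drill-bot, the lift-bot, the paint-bot, the sort-bot, the weld-bot | the lab module: the grip-bot, the haul-bot]
2. Engineer goes back to the storage bay with the grip-bot.  [the storage bay: the drill-bot, the grip-bot, the lift-bot, the paint-bot, the sort-bot, the weld-bot | the lab module: the haul-bot]
3. Engineer goes to the lab module with the grip-bot and the paint-bot.  [the storage bay: the drill-bot, the lift-bot, the sort-bot, the weld-bot | the lab module: the grip-bot, the haul-bot, the paint-bot]
4. Engineer goes back to the storage bay with the grip-bot.  [the storage bay: the drill-bot, the grip-bot, the lift-bot, the sort-bot, the weld-bot | the lab module: the haul-bot, the paint-bot]
5. Engineer goes to the lab module with the grip-bot and the sort-bot.  [the storage bay: the drill-bot, the lift-bot, the weld-bot | the lab module: the grip-bot, the haul-bot, the paint-bot, the sort-bot]
6. Engineer goes back to the storage bay with the grip-bot.  [the storage bay: the drill-bot, the grip-bot, the lift-bot, the weld-bot | the lab module: the haul-bot, the paint-bot, the sort-bot]
7. Engineer goes to the lab module with the grip-bot and the lift-bot.  [the storage bay: the drill-bot, the weld-bot | the lab module: the grip-bot, the haul-bot, the lift-bot, the paint-bot, the sort-bot]
8. Engineer goes back to the storage bay with the grip-bot.  [the storage bay: the drill-bot, the grip-bot, the weld-bot | the lab module: the haul-bot, the lift-bot, the paint-bot, the sort-bot]
9. Engineer goes to the lab module with the drill-bot and the weld-bot.  [the storage bay: the grip-bot | the lab module: the drill-bot, the haul-bot, the lift-bot, the paint-bot, the sort-bot, the weld-bot]
10. Engineer goes back to the storage bay with the haul-bot.  [the storage bay: the grip-bot, the haul-bot | the lab module: the drill-bot, the lift-bot, the paint-bot, the sort-bot, the weld-bot]
11. Engineer goes to the lab module with the grip-bot and the haul-bot.  [the storage bay: — | the lab module: the drill-bot, the grip-bot, the haul-bot, the lift-bot, the paint-bot, the sort-bot, the weld-bot]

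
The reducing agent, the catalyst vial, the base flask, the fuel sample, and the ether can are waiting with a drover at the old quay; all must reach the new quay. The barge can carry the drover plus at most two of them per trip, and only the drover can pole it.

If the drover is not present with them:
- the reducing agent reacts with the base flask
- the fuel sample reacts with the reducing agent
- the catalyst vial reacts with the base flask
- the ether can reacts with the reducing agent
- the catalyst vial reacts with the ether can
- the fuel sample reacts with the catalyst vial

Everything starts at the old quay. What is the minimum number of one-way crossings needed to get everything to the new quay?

Counting alone: the drover can take at most 2 across per trip to the new quay, so moving all 5 needs at least 3 loaded trips out, with a return between consecutive ones — at least 5 crossings.
The safety rule pushes this higher. Following every safe sequence of crossings, the most of the 5 that can be at the new quay as the barge arrives there on crossing 5 is 4 — never all 5.
So no plan with fewer than 7 crossings exists, and this one achieves 7:
1. Drover goes to the new quay with the catalyst vial and the reducing agent.
2. Drover goes back to the old quay alone.
3. Drover goes to the new quay with the base flask.
4. Drover goes back to the old quay with the catalyst vial and the reducing agent.
5. Drover goes to the new quay with the ether can and the fuel sample.
6. Drover goes back to the old quay alone.
7. Drover goes to the new quay with the catalyst vial and the reducing agent.

7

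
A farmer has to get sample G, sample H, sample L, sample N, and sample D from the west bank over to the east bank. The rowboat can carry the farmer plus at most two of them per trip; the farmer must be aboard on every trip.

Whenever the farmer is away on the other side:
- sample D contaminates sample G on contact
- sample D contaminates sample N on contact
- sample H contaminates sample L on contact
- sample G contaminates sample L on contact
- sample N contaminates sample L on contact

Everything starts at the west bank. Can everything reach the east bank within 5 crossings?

No

Counting alone: the farmer can take at most 2 across per trip to the east bank, so moving all 5 needs at least 3 loaded trips out, with a return between consecutive ones — at least 5 crossings.
The safety rule pushes this higher. Following every safe sequence of crossings, the most of the 5 that can be at the east bank as the rowboat arrives there on crossing 5 is 4 — never all 5.
So the move cannot be finished within 5 crossings. (The shortest complete plan takes 7:)
1. Farmer goes to the east bank with sample D and sample L.  [the west bank: sample G, sample H, sample N | the east bank: sample D, sample L]
2. Farmer goes back to the west bank alone.  [the west bank: sample G, sample H, sample N | the east bank: sample D, sample L]
3. Farmer goes to the east bank with sample G.  [the west bank: sample H, sample N | the east bank: sample D, sample G, sample L]
4. Farmer goes back to the west bank with sample D and sample L.  [the west bank: sample D, sample H, sample L, sample N | the east bank: sample G]
5. Farmer goes to the east bank with sample H and sample N.  [the west bank: sample D, sample L | the east bank: sample G, sample H, sample N]
6. Farmer goes back to the west bank alone.  [the west bank: sample D, sample L | the east bank: sample G, sample H, sample N]
7. Farmer goes to the east bank with sample D and sample L.  [the west bank: — | the east bank: sample D, sample G, sample H, sample L, sample N]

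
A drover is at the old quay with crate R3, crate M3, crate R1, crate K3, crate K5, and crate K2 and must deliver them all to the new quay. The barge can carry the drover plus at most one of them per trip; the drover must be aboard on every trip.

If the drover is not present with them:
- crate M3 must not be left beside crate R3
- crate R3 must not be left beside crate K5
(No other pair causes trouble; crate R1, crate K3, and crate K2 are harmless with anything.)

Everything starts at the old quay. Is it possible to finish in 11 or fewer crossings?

Counting alone: the drover can take at most 1 across per trip to the new quay, so moving all 6 needs at least 6 loaded trips out, with a return between consecutive ones — at least 11 crossings.
The safety rule pushes this higher. Following every safe sequence of crossings, the most of the 6 that can be at the new quay as the barge arrives there on crossing 11 is 5 — never all 6.
So the move cannot be finished within 11 crossings. (The shortest complete plan takes 13:)
1. Drover goes to the new quay with crate R3.
2. Drover goes back to the old quay alone.
3. Drover goes to the new quay with crate M3.
4. Drover goes back to the old quay with crate R3.
5. Drover goes to the new quay with crate K5.
6. Drover goes back to the old quay alone.
7. Drover goes to the new quay with crate R1.
8. Drover goes back to the old quay alone.
9. Drover goes to the new quay with crate K3.
10. Drover goes back to the old quay alone.
11. Drover goes to the new quay with crate K2.
12. Drover goes back to the old quay alone.
13. Drover goes to the new quay with crate R3.

No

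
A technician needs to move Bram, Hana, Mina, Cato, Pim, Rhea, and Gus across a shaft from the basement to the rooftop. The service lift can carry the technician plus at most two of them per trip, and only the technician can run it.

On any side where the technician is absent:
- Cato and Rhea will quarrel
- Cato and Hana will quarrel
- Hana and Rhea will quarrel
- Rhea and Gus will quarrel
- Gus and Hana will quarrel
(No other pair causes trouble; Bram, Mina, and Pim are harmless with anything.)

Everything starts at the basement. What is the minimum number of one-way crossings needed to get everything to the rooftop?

Counting alone: the technician can take at most 2 across per trip to the rooftop, so moving all 7 needs at least 4 loaded trips out, with a return between consecutive ones — at least 7 crossings.
The safety rule pushes this higher. Following every safe sequence of crossings, the most of the 7 that can be at the rooftop as the service lift arrives there on crossings 7, 9 is 5, 6 respectively — never all 7.
So no plan with fewer than 11 crossings exists, and this one achieves 11:
1. Technician goes to the rooftop with Hana and Rhea.  [the basement: Bram, Cato, Gus, Mina, Pim | the rooftop: Hana, Rhea]
2. Technician goes back to the basement with Hana.  [the basement: Bram, Cato, Gus, Hana, Mina, Pim | the rooftop: Rhea]
3. Technician goes to the rooftop with Bram and Hana.  [the basement: Cato, Gus, Mina, Pim | the rooftop: Bram, Hana, Rhea]
4. Technician goes back to the basement with Hana.  [the basement: Cato, Gus, Hana, Mina, Pim | the rooftop: Bram, Rhea]
5. Technician goes to the rooftop with Hana and Mina.  [the basement: Cato, Gus, Pim | the rooftop: Bram, Hana, Mina, Rhea]
6. Technician goes back to the basement with Hana.  [the basement: Cato, Gus, Hana, Pim | the rooftop: Bram, Mina, Rhea]
7. Technician goes to the rooftop with Hana and Pim.  [the basement: Cato, Gus | the rooftop: Bram, Hana, Mina, Pim, Rhea]
8. Technician goes back to the basement with Hana.  [the basement: Cato, Gus, Hana | the rooftop: Bram, Mina, Pim, Rhea]
9. Technician goes to the rooftop with Cato and Gus.  [the basement: Hana | the rooftop: Bram, Cato, Gus, Mina, Pim, Rhea]
10. Technician goes back to the basement with Rhea.  [the basement: Hana, Rhea | the rooftop: Bram, Cato, Gus, Mina, Pim]
11. Technician goes to the rooftop with Hana and Rhea.  [the basement: — | the rooftop: Bram, Cato, Gus, Hana, Mina, Pim, Rhea]

11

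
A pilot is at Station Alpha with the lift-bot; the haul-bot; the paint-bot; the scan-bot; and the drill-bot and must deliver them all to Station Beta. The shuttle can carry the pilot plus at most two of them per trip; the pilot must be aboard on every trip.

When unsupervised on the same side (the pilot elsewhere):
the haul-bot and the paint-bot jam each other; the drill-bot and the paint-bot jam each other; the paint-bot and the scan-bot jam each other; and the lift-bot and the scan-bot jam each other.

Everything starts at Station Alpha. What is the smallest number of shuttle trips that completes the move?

5

Counting alone: the pilot can take at most 2 across per trip to Station Beta, so moving all 5 needs at least 3 loaded trips out, with a return between consecutive ones — at least 5 crossings.
The plan below uses exactly 5 crossings, so it is optimal:
1. Pilot goes to Station Beta with the lift-bot and the paint-bot.
2. Pilot goes back to Station Alpha alone.
3. Pilot goes to Station Beta with the drill-bot and the haul-bot.
4. Pilot goes back to Station Alpha with the paint-bot.
5. Pilot goes to Station Beta with the paint-bot and the scan-bot.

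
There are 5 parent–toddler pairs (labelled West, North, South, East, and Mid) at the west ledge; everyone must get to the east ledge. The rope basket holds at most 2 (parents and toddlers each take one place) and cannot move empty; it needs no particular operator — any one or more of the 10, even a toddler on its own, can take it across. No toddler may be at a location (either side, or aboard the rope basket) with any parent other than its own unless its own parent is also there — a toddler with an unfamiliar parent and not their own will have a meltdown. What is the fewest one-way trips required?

Following every safe sequence of crossings from the start, the most of the 10 that can be at the east ledge as the rope basket arrives there on crossings 1, 3, 5, 7 is 2, 3, 4, 5 respectively; the best ever achieved is 5 of 10.
From crossing 9 on, no configuration arises that was not already reachable earlier: only 82 distinct safe configurations (who is on which side, and where the rope basket is) can ever be reached, none of them has everyone across, and every continuation just revisits them. So no valid plan exists.

impossible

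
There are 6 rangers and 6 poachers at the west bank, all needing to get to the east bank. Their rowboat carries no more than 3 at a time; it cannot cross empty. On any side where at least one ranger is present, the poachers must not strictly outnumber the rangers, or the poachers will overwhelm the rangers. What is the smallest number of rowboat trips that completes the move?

Following every safe sequence of crossings from the start, the most of the 12 that can be at the east bank as the rowboat arrives there on crossings 1, 3, 5 is 3, 5, 6 respectively; the best ever achieved is 6 of 12.
From crossing 7 on, no configuration arises that was not already reachable earlier: only 17 distinct safe configurations (who is on which side, and where the rowboat is) can ever be reached, none of them has everyone across, and every continuation just revisits them. They are: 0 rangers + 0 poachers across (rowboat back at the start); 0 rangers + 1 poacher across (rowboat there); 0 rangers + 1 poacher across (rowboat back at the start); 0 rangers + 2 poachers across (rowboat there); 0 rangers + 2 poachers across (rowboat back at the start); 0 rangers + 3 poachers across (rowboat there); 0 rangers + 3 poachers across (rowboat back at the start); 0 rangers + 4 poachers across (rowboat there); 0 rangers + 4 poachers across (rowboat back at the start); 0 rangers + 5 poachers across (rowboat there); 0 rangers + 5 poachers across (rowboat back at the start); 0 rangers + 6 poachers across (rowboat there); 1 ranger + 1 poacher across (rowboat there); 1 ranger + 1 poacher across (rowboat back at the start); 2 rangers + 2 poachers across (rowboat there); 2 rangers + 2 poachers across (rowboat back at the start); 3 rangers + 3 poachers across (rowboat there). So no valid plan exists.

impossible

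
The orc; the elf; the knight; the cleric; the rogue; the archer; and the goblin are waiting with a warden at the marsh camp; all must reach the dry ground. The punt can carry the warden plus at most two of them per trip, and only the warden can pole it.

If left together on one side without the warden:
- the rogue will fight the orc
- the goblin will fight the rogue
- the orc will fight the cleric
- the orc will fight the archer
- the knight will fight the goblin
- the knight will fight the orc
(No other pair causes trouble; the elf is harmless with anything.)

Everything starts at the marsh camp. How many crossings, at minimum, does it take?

Counting alone: the warden can take at most 2 across per trip to the dry ground, so moving all 7 needs at least 4 loaded trips out, with a return between consecutive ones — at least 7 crossings.
The safety rule pushes this higher. Following every safe sequence of crossings, the most of the 7 that can be at the dry ground as the punt arrives there on crossing 7 is 6 — never all 7.
So no plan with fewer than 9 crossings exists, and this one achieves 9:
1. Warden goes to the dry ground with the goblin and the orc.  [the marsh camp: the archer, the cleric, the elf, the knight, the rogue | the dry ground: the goblin, the orc]
2. Warden goes back to the marsh camp alone.  [the marsh camp: the archer, the cleric, the elf, the knight, the rogue | the dry ground: the goblin, the orc]
3. Warden goes to the dry ground with the elf.  [the marsh camp: the archer, the cleric, the knight, the rogue | the dry ground: the elf, the goblin, the orc]
4. Warden goes back to the marsh camp alone.  [the marsh camp: the archer, the cleric, the knight, the rogue | the dry ground: the elf, the goblin, the orc]
5. Warden goes to the dry ground with the cleric and the knight.  [the marsh camp: the archer, the rogue | the dry ground: the cleric, the elf, the goblin, the knight, the orc]
6. Warden goes back to the marsh camp with the goblin and the orc.  [the marsh camp: the archer, the goblin, the orc, the rogue | the dry ground: the cleric, the elf, the knight]
7. Warden goes to the dry ground with the archer and the rogue.  [the marsh camp: the goblin, the orc | the dry ground: the archer, the cleric, the elf, the knight, the rogue]
8. Warden goes back to the marsh camp alone.  [the marsh camp: the goblin, the orc | the dry ground: the archer, the cleric, the elf, the knight, the rogue]
9. Warden goes to the dry ground with the goblin and the orc.  [the marsh camp: — | the dry ground: the archer, the cleric, the elf, the goblin, the knight, the orc, the rogue]

9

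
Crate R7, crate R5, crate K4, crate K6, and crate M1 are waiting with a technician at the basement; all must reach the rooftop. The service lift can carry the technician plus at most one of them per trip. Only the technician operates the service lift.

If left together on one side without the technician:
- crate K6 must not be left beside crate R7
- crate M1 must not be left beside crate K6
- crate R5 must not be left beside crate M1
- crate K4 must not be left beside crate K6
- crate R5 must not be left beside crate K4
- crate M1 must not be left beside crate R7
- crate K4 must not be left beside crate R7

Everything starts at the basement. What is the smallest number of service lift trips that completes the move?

impossible

Whatever the first load, the items left behind include a forbidden pair without the technician. No opening move is safe, so no plan exists.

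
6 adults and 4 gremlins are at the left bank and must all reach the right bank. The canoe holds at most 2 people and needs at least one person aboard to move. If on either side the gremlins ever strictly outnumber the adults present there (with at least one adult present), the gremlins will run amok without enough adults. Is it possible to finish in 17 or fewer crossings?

Yes — this plan uses 17 crossings (≤ 17):
1. 2 gremlins → the right bank.  (the left bank: 6A 2G; the right bank: 0A 2G)
2. 1 gremlin ← the left bank.  (the left bank: 6A 3G; the right bank: 0A 1G)
3. 2 gremlins → the right bank.  (the left bank: 6A 1G; the right bank: 0A 3G)
4. 1 gremlin ← the left bank.  (the left bank: 6A 2G; the right bank: 0A 2G)
5. 2 adults → the right bank.  (the left bank: 4A 2G; the right bank: 2A 2G)
6. 1 gremlin ← the left bank.  (the left bank: 4A 3G; the right bank: 2A 1G)
7. 1 adult and 1 gremlin → the right bank.  (the left bank: 3A 2G; the right bank: 3A 2G)
8. 1 gremlin ← the left bank.  (the left bank: 3A 3G; the right bank: 3A 1G)
9. 2 gremlins → the right bank.  (the left bank: 3A 1G; the right bank: 3A 3G)
10. 1 gremlin ← the left bank.  (the left bank: 3A 2G; the right bank: 3A 2G)
11. 1 adult and 1 gremlin → the right bank.  (the left bank: 2A 1G; the right bank: 4A 3G)
12. 1 gremlin ← the left bank.  (the left bank: 2A 2G; the right bank: 4A 2G)
13. 2 gremlins → the right bank.  (the left bank: 2A 0G; the right bank: 4A 4G)
14. 1 gremlin ← the left bank.  (the left bank: 2A 1G; the right bank: 4A 3G)
15. 1 adult and 1 gremlin → the right bank.  (the left bank: 1A 0G; the right bank: 5A 4G)
16. 1 gremlin ← the left bank.  (the left bank: 1A 1G; the right bank: 5A 3G)
17. 1 adult and 1 gremlin → the right bank.  (the left bank: 0A 0G; the right bank: 6A 4G)

Yes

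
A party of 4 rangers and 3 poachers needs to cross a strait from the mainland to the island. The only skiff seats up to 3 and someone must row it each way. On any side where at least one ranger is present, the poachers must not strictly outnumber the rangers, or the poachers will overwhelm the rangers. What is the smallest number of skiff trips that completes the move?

5

Counting alone: each trip to the island takes at most 3 across and each return brings at least 1 back, so after t trips out (and t−1 returns) at most 3t − (t−1) of the 7 are across; that first reaches 7 at t = 3, so at least 5 crossings are needed.
The plan below uses exactly 5 crossings, so it is optimal:
1. 3 poachers → the island.  (the mainland: 4R 0P; the island: 0R 3P)
2. 1 poacher ← the mainland.  (the mainland: 4R 1P; the island: 0R 2P)
3. 3 rangers → the island.  (the mainland: 1R 1P; the island: 3R 2P)
4. 1 ranger ← the mainland.  (the mainland: 2R 1P; the island: 2R 2P)
5. 2 rangers and 1 poacher → the island.  (the mainland: 0R 0P; the island: 4R 3P)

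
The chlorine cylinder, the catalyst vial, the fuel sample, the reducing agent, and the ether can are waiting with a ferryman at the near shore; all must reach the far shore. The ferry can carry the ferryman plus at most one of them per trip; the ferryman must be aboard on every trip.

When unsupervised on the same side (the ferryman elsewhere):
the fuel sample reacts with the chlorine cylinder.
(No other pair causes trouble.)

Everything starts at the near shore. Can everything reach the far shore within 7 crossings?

No

Counting alone: the ferryman can take at most 1 across per trip to the far shore, so moving all 5 needs at least 5 loaded trips out, with a return between consecutive ones — at least 9 crossings.
Since 7 < 9, 7 crossings cannot be enough. (The shortest complete plan in fact takes 9:)
1. Ferryman goes to the far shore with the chlorine cylinder.  [the near shore: the catalyst vial, the ether can, the fuel sample, the reducing agent | the far shore: the chlorine cylinder]
2. Ferryman goes back to the near shore alone.  [the near shore: the catalyst vial, the ether can, the fuel sample, the reducing agent | the far shore: the chlorine cylinder]
3. Ferryman goes to the far shore with the catalyst vial.  [the near shore: the ether can, the fuel sample, the reducing agent | the far shore: the catalyst vial, the chlorine cylinder]
4. Ferryman goes back to the near shore alone.  [the near shore: the ether can, the fuel sample, the reducing agent | the far shore: the catalyst vial, the chlorine cylinder]
5. Ferryman goes to the far shore with the reducing agent.  [the near shore: the ether can, the fuel sample | the far shore: the catalyst vial, the chlorine cylinder, the reducing agent]
6. Ferryman goes back to the near shore alone.  [the near shore: the ether can, the fuel sample | the far shore: the catalyst vial, the chlorine cylinder, the reducing agent]
7. Ferryman goes to the far shore with the ether can.  [the near shore: the fuel sample | the far shore: the catalyst vial, the chlorine cylinder, the ether can, the reducing agent]
8. Ferryman goes back to the near shore alone.  [the near shore: the fuel sample | the far shore: the catalyst vial, the chlorine cylinder, the ether can, the reducing agent]
9. Ferryman goes to the far shore with the fuel sample.  [the near shore: — | the far shore: the catalyst vial, the chlorine cylinder, the ether can, the fuel sample, the reducing agent]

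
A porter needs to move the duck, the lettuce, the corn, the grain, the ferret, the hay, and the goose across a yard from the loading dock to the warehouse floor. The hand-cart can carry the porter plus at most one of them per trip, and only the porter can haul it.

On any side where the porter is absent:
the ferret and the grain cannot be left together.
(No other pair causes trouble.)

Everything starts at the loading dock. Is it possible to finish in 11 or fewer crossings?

No

Counting alone: the porter can take at most 1 across per trip to the warehouse floor, so moving all 7 needs at least 7 loaded trips out, with a return between consecutive ones — at least 13 crossings.
Since 11 < 13, 11 crossings cannot be enough. (The shortest complete plan in fact takes 13:)
1. Porter goes to the warehouse floor with the grain.  [the loading dock: the corn, the duck, the ferret, the goose, the hay, the lettuce | the warehouse floor: the grain]
2. Porter goes back to the loading dock alone.  [the loading dock: the corn, the duck, the ferret, the goose, the hay, the lettuce | the warehouse floor: the grain]
3. Porter goes to the warehouse floor with the duck.  [the loading dock: the corn, the ferret, the goose, the hay, the lettuce | the warehouse floor: the duck, the grain]
4. Porter goes back to the loading dock alone.  [the loading dock: the corn, the ferret, the goose, the hay, the lettuce | the warehouse floor: the duck, the grain]
5. Porter goes to the warehouse floor with the lettuce.  [the loading dock: the corn, the ferret, the goose, the hay | the warehouse floor: the duck, the grain, the lettuce]
6. Porter goes back to the loading dock alone.  [the loading dock: the corn, the ferret, the goose, the hay | the warehouse floor: the duck, the grain, the lettuce]
7. Porter goes to the warehouse floor with the corn.  [the loading dock: the ferret, the goose, the hay | the warehouse floor: the corn, the duck, the grain, the lettuce]
8. Porter goes back to the loading dock alone.  [the loading dock: the ferret, the goose, the hay | the warehouse floor: the corn, the duck, the grain, the lettuce]
9. Porter goes to the warehouse floor with the hay.  [the loading dock: the ferret, the goose | the warehouse floor: the corn, the duck, the grain, the hay, the lettuce]
10. Porter goes back to the loading dock alone.  [the loading dock: the ferret, the goose | the warehouse floor: the corn, the duck, the grain, the hay, the lettuce]
11. Porter goes to the warehouse floor with the goose.  [the loading dock: the ferret | the warehouse floor: the corn, the duck, the goose, the grain, the hay, the lettuce]
12. Porter goes back to the loading dock alone.  [the loading dock: the ferret | the warehouse floor: the corn, the duck, the goose, the grain, the hay, the lettuce]
13. Porter goes to the warehouse floor with the ferret.  [the loading dock: — | the warehouse floor: the corn, the duck, the ferret, the goose, the grain, the hay, the lettuce]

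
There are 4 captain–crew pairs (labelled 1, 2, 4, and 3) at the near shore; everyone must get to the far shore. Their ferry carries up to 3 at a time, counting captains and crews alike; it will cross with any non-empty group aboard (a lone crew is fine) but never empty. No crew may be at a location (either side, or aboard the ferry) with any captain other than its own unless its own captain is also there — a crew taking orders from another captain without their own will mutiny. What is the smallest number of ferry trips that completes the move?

9

Counting alone: each trip to the far shore takes at most 3 across and each return brings at least 1 back, so after t trips out (and t−1 returns) at most 3t − (t−1) of the 8 are across; that first reaches 8 at t = 4, so at least 7 crossings are needed.
The safety rule pushes this higher. Following every safe sequence of crossings, the most of the 8 that can be at the far shore as the ferry arrives there on crossing 7 is 7 — never all 8.
So no plan with fewer than 9 crossings exists, and this one achieves 9:
1. captain 1 and crew 1 cross → the far shore.
2. captain 1 crosses ← the near shore.
3. captain 1, captain 2, and crew 2 cross → the far shore.
4. captain 1 and crew 1 cross ← the near shore.
5. captain 1, captain 3, and captain 4 cross → the far shore.
6. crew 2 crosses ← the near shore.
7. crew 1 and crew 2 cross → the far shore.
8. crew 1 crosses ← the near shore.
9. crew 1, crew 3, and crew 4 cross → the far shore.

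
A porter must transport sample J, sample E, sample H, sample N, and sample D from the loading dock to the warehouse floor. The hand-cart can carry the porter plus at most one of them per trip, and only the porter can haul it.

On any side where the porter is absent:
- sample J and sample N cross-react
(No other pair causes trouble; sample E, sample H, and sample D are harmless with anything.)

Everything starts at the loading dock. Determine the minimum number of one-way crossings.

Counting alone: the porter can take at most 1 across per trip to the warehouse floor, so moving all 5 needs at least 5 loaded trips out, with a return between consecutive ones — at least 9 crossings.
The plan below uses exactly 9 crossings, so it is optimal:
1. Porter goes to the warehouse floor with sample J.
2. Porter goes back to the loading dock alone.
3. Porter goes to the warehouse floor with sample E.
4. Porter goes back to the loading dock alone.
5. Porter goes to the warehouse floor with sample H.
6. Porter goes back to the loading dock alone.
7. Porter goes to the warehouse floor with sample D.
8. Porter goes back to the loading dock alone.
9. Porter goes to the warehouse floor with sample N.

9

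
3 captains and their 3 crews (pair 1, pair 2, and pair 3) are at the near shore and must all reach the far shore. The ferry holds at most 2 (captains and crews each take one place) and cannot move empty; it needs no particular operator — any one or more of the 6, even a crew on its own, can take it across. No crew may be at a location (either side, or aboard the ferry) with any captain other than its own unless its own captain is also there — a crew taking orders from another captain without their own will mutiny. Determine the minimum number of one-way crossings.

11

Counting alone: each trip to the far shore takes at most 2 across and each return brings at least 1 back, so after t trips out (and t−1 returns) at most 2t − (t−1) of the 6 are across; that first reaches 6 at t = 5, so at least 9 crossings are needed.
The safety rule pushes this higher. Following every safe sequence of crossings, the most of the 6 that can be at the far shore as the ferry arrives there on crossing 9 is 5 — never all 6.
So no plan with fewer than 11 crossings exists, and this one achieves 11:
1. captain 1 and crew 1 cross → the far shore.
2. captain 1 crosses ← the near shore.
3. crew 2 and crew 3 cross → the far shore.
4. crew 1 crosses ← the near shore.
5. captain 2 and captain 3 cross → the far shore.
6. captain 2 and crew 2 cross ← the near shore.
7. captain 1 and captain 2 cross → the far shore.
8. crew 3 crosses ← the near shore.
9. crew 1 and crew 2 cross → the far shore.
10. captain 3 crosses ← the near shore.
11. captain 3 and crew 3 cross → the far shore.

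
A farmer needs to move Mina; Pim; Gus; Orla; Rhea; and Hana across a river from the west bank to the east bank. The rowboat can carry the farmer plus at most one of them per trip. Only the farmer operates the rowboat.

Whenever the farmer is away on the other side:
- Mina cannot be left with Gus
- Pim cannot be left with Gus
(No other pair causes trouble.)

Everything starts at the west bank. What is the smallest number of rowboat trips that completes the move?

Counting alone: the farmer can take at most 1 across per trip to the east bank, so moving all 6 needs at least 6 loaded trips out, with a return between consecutive ones — at least 11 crossings.
The safety rule pushes this higher. Following every safe sequence of crossings, the most of the 6 that can be at the east bank as the rowboat arrives there on crossing 11 is 5 — never all 6.
So no plan with fewer than 13 crossings exists, and this one achieves 13:
1. Farmer goes to the east bank with Gus.  [the west bank: Hana, Mina, Orla, Pim, Rhea | the east bank: Gus]
2. Farmer goes back to the west bank alone.  [the west bank: Hana, Mina, Orla, Pim, Rhea | the east bank: Gus]
3. Farmer goes to the east bank with Mina.  [the west bank: Hana, Orla, Pim, Rhea | the east bank: Gus, Mina]
4. Farmer goes back to the west bank with Gus.  [the west bank: Gus, Hana, Orla, Pim, Rhea | the east bank: Mina]
5. Farmer goes to the east bank with Pim.  [the west bank: Gus, Hana, Orla, Rhea | the east bank: Mina, Pim]
6. Farmer goes back to the west bank alone.  [the west bank: Gus, Hana, Orla, Rhea | the east bank: Mina, Pim]
7. Farmer goes to the east bank with Orla.  [the west bank: Gus, Hana, Rhea | the east bank: Mina, Orla, Pim]
8. Farmer goes back to the west bank alone.  [the west bank: Gus, Hana, Rhea | the east bank: Mina, Orla, Pim]
9. Farmer goes to the east bank with Rhea.  [the west bank: Gus, Hana | the east bank: Mina, Orla, Pim, Rhea]
10. Farmer goes back to the west bank alone.  [the west bank: Gus, Hana | the east bank: Mina, Orla, Pim, Rhea]
11. Farmer goes to the east bank with Hana.  [the west bank: Gus | the east bank: Hana, Mina, Orla, Pim, Rhea]
12. Farmer goes back to the west bank alone.  [the west bank: Gus | the east bank: Hana, Mina, Orla, Pim, Rhea]
13. Farmer goes to the east bank with Gus.  [the west bank: — | the east bank: Gus, Hana, Mina, Orla, Pim, Rhea]

13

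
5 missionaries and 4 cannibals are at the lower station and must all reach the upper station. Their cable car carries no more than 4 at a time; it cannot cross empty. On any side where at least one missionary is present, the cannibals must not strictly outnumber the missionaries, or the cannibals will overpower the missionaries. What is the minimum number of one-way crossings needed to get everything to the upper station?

Counting alone: each trip to the upper station takes at most 4 across and each return brings at least 1 back, so after t trips out (and t−1 returns) at most 4t − (t−1) of the 9 are across; that first reaches 9 at t = 3, so at least 5 crossings are needed.
The plan below uses exactly 5 crossings, so it is optimal:
1. 3 cannibals → the upper station.  (the lower station: 5M 1C; the upper station: 0M 3C)
2. 1 cannibal ← the lower station.  (the lower station: 5M 2C; the upper station: 0M 2C)
3. 3 missionaries and 1 cannibal → the upper station.  (the lower station: 2M 1C; the upper station: 3M 3C)
4. 1 cannibal ← the lower station.  (the lower station: 2M 2C; the upper station: 3M 2C)
5. 2 missionaries and 2 cannibals → the upper station.  (the lower station: 0M 0C; the upper station: 5M 4C)

5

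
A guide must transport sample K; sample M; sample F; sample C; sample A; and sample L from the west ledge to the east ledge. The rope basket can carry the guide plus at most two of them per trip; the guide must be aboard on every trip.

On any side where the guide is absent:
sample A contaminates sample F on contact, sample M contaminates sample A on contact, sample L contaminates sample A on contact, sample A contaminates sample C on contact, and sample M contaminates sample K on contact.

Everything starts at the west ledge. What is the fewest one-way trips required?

Counting alone: the guide can take at most 2 across per trip to the east ledge, so moving all 6 needs at least 3 loaded trips out, with a return between consecutive ones — at least 5 crossings.
The safety rule pushes this higher. Following every safe sequence of crossings, the most of the 6 that can be at the east ledge as the rope basket arrives there on crossing 5 is 5 — never all 6.
So no plan with fewer than 7 crossings exists, and this one achieves 7:
1. Guide goes to the east ledge with sample A and sample K.  [the west ledge: sample C, sample F, sample L, sample M | the east ledge: sample A, sample K]
2. Guide goes back to the west ledge alone.  [the west ledge: sample C, sample F, sample L, sample M | the east ledge: sample A, sample K]
3. Guide goes to the east ledge with sample F and sample M.  [the west ledge: sample C, sample L | the east ledge: sample A, sample F, sample K, sample M]
4. Guide goes back to the west ledge with sample A and sample K.  [the west ledge: sample A, sample C, sample K, sample L | the east ledge: sample F, sample M]
5. Guide goes to the east ledge with sample C and sample L.  [the west ledge: sample A, sample K | the east ledge: sample C, sample F, sample L, sample M]
6. Guide goes back to the west ledge alone.  [the west ledge: sample A, sample K | the east ledge: sample C, sample F, sample L, sample M]
7. Guide goes to the east ledge with sample A and sample K.  [the west ledge: — | the east ledge: sample A, sample C, sample F, sample K, sample L, sample M]

7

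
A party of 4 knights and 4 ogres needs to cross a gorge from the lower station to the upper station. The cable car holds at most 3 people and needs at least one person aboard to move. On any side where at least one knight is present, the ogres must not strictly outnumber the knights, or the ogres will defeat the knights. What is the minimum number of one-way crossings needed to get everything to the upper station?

Counting alone: each trip to the upper station takes at most 3 across and each return brings at least 1 back, so after t trips out (and t−1 returns) at most 3t − (t−1) of the 8 are across; that first reaches 8 at t = 4, so at least 7 crossings are needed.
The safety rule pushes this higher. Following every safe sequence of crossings, the most of the 8 that can be at the upper station as the cable car arrives there on crossing 7 is 7 — never all 8.
So no plan with fewer than 9 crossings exists, and this one achieves 9:
1. 2 ogres → the upper station.  (the lower station: 4K 2O; the upper station: 0K 2O)
2. 1 ogre ← the lower station.  (the lower station: 4K 3O; the upper station: 0K 1O)
3. 3 ogres → the upper station.  (the lower station: 4K 0O; the upper station: 0K 4O)
4. 1 ogre ← the lower station.  (the lower station: 4K 1O; the upper station: 0K 3O)
5. 3 knights → the upper station.  (the lower station: 1K 1O; the upper station: 3K 3O)
6. 1 knight and 1 ogre ← the lower station.  (the lower station: 2K 2O; the upper station: 2K 2O)
7. 2 knights → the upper station.  (the lower station: 0K 2O; the upper station: 4K 2O)
8. 1 ogre ← the lower station.  (the lower station: 0K 3O; the upper station: 4K 1O)
9. 3 ogres → the upper station.  (the lower station: 0K 0O; the upper station: 4K 4O)

9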